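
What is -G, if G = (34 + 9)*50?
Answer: -2150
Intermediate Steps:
G = 2150 (G = 43*50 = 2150)
-G = -1*2150 = -2150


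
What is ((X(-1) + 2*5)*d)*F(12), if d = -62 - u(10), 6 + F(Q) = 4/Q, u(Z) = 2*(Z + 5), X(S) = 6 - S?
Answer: 26588/3 ≈ 8862.7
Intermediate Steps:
u(Z) = 10 + 2*Z (u(Z) = 2*(5 + Z) = 10 + 2*Z)
F(Q) = -6 + 4/Q
d = -92 (d = -62 - (10 + 2*10) = -62 - (10 + 20) = -62 - 1*30 = -62 - 30 = -92)
((X(-1) + 2*5)*d)*F(12) = (((6 - 1*(-1)) + 2*5)*(-92))*(-6 + 4/12) = (((6 + 1) + 10)*(-92))*(-6 + 4*(1/12)) = ((7 + 10)*(-92))*(-6 + ⅓) = (17*(-92))*(-17/3) = -1564*(-17/3) = 26588/3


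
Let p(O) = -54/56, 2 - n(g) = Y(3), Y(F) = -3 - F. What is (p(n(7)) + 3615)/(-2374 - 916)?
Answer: -101193/92120 ≈ -1.0985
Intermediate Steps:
n(g) = 8 (n(g) = 2 - (-3 - 1*3) = 2 - (-3 - 3) = 2 - 1*(-6) = 2 + 6 = 8)
p(O) = -27/28 (p(O) = -54*1/56 = -27/28)
(p(n(7)) + 3615)/(-2374 - 916) = (-27/28 + 3615)/(-2374 - 916) = (101193/28)/(-3290) = (101193/28)*(-1/3290) = -101193/92120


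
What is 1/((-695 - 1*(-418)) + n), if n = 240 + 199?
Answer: 1/162 ≈ 0.0061728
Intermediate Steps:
n = 439
1/((-695 - 1*(-418)) + n) = 1/((-695 - 1*(-418)) + 439) = 1/((-695 + 418) + 439) = 1/(-277 + 439) = 1/162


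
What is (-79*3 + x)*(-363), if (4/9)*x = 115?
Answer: -31581/4 ≈ -7895.3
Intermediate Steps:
x = 1035/4 (x = (9/4)*115 = 1035/4 ≈ 258.75)
(-79*3 + x)*(-363) = (-79*3 + 1035/4)*(-363) = (-237 + 1035/4)*(-363) = (87/4)*(-363) = -31581/4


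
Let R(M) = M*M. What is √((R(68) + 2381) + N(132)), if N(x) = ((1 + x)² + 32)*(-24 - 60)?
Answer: I*√1481559 ≈ 1217.2*I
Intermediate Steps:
R(M) = M²
N(x) = -2688 - 84*(1 + x)² (N(x) = (32 + (1 + x)²)*(-84) = -2688 - 84*(1 + x)²)
√((R(68) + 2381) + N(132)) = √((68² + 2381) + (-2688 - 84*(1 + 132)²)) = √((4624 + 2381) + (-2688 - 84*133²)) = √(7005 + (-2688 - 84*17689)) = √(7005 + (-2688 - 1485876)) = √(7005 - 1488564) = √(-1481559) = I*√1481559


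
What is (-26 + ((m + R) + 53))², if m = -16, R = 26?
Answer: 1369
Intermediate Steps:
(-26 + ((m + R) + 53))² = (-26 + ((-16 + 26) + 53))² = (-26 + (10 + 53))² = (-26 + 63)² = 37² = 1369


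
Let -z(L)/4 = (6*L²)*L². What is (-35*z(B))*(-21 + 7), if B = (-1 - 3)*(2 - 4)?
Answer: -48168960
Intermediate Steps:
B = 8 (B = -4*(-2) = 8)
z(L) = -24*L⁴ (z(L) = -4*6*L²*L² = -24*L⁴)
(-35*z(B))*(-21 + 7) = (-(-840)*8⁴)*(-21 + 7) = -(-840)*4096*(-14) = -35*(-98304)*(-14) = 3440640*(-14) = -48168960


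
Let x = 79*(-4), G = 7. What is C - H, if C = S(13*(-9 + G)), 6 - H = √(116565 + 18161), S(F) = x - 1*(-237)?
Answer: -85 + √134726 ≈ 282.05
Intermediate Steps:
x = -316
S(F) = -79 (S(F) = -316 - 1*(-237) = -316 + 237 = -79)
H = 6 - √134726 (H = 6 - √(116565 + 18161) = 6 - √134726 ≈ -361.05)
C = -79
C - H = -79 - (6 - √134726) = -79 + (-6 + √134726) = -85 + √134726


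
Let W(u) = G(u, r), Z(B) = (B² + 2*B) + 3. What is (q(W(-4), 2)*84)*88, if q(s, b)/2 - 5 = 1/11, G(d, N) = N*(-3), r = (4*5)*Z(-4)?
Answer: 75264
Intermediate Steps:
Z(B) = 3 + B² + 2*B
r = 220 (r = (4*5)*(3 + (-4)² + 2*(-4)) = 20*(3 + 16 - 8) = 20*11 = 220)
G(d, N) = -3*N
W(u) = -660 (W(u) = -3*220 = -660)
q(s, b) = 112/11 (q(s, b) = 10 + 2/11 = 112/11)
(q(W(-4), 2)*84)*88 = ((112/11)*84)*88 = (9408/11)*88 = 75264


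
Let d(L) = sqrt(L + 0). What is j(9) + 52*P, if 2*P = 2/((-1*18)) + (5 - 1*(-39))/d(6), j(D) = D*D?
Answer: 703/9 + 572*sqrt(6)/3 ≈ 545.15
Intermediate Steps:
j(D) = D**2
d(L) = sqrt(L)
P = -1/18 + 11*sqrt(6)/3 (P = (2/((-1*18)) + (5 - 1*(-39))/(sqrt(6)))/2 = (2/(-18) + (5 + 39)*(sqrt(6)/6))/2 = (2*(-1/18) + 44*(sqrt(6)/6))/2 = (-1/9 + 22*sqrt(6)/3)/2 = -1/18 + 11*sqrt(6)/3 ≈ 8.9259)
j(9) + 52*P = 9**2 + 52*(-1/18 + 11*sqrt(6)/3) = 81 + (-26/9 + 572*sqrt(6)/3) = 703/9 + 572*sqrt(6)/3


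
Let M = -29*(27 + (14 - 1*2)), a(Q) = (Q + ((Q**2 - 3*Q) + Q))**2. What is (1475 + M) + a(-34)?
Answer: 1416444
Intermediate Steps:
a(Q) = (Q**2 - Q)**2 (a(Q) = (Q + (Q**2 - 2*Q))**2 = (Q**2 - Q)**2)
M = -1131 (M = -29*(27 + (14 - 2)) = -29*(27 + 12) = -29*39 = -1131)
(1475 + M) + a(-34) = (1475 - 1131) + (-34)**2*(-1 - 34)**2 = 344 + 1156*(-35)**2 = 344 + 1156*1225 = 344 + 1416100 = 1416444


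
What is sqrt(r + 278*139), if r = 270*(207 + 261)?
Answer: sqrt(165002) ≈ 406.20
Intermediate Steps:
r = 126360 (r = 270*468 = 126360)
sqrt(r + 278*139) = sqrt(126360 + 278*139) = sqrt(126360 + 38642) = sqrt(165002)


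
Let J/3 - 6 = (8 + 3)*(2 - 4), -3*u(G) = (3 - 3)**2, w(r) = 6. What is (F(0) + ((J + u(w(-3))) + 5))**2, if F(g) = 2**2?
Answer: 1521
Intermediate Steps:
u(G) = 0 (u(G) = -(3 - 3)**2/3 = -1/3*0**2 = -1/3*0 = 0)
F(g) = 4
J = -48 (J = 18 + 3*((8 + 3)*(2 - 4)) = 18 + 3*(11*(-2)) = 18 + 3*(-22) = 18 - 66 = -48)
(F(0) + ((J + u(w(-3))) + 5))**2 = (4 + ((-48 + 0) + 5))**2 = (4 + (-48 + 5))**2 = (4 - 43)**2 = (-39)**2 = 1521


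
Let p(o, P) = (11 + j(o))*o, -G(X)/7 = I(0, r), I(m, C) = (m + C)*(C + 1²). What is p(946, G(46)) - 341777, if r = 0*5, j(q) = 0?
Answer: -331371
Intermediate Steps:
r = 0
I(m, C) = (1 + C)*(C + m) (I(m, C) = (C + m)*(C + 1) = (C + m)*(1 + C) = (1 + C)*(C + m))
G(X) = 0 (G(X) = -7*(0 + 0 + 0² + 0*0) = -7*(0 + 0 + 0 + 0) = -7*0 = 0)
p(o, P) = 11*o (p(o, P) = (11 + 0)*o = 11*o)
p(946, G(46)) - 341777 = 11*946 - 341777 = 10406 - 341777 = -331371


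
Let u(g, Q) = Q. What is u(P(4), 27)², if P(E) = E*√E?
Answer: 729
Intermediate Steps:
P(E) = E^(3/2)
u(P(4), 27)² = 27² = 729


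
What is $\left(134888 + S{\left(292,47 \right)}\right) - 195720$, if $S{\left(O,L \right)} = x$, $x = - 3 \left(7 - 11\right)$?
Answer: $-60820$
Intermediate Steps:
$x = 12$ ($x = \left(-3\right) \left(-4\right) = 12$)
$S{\left(O,L \right)} = 12$
$\left(134888 + S{\left(292,47 \right)}\right) - 195720 = \left(134888 + 12\right) - 195720 = 134900 - 195720 = -60820$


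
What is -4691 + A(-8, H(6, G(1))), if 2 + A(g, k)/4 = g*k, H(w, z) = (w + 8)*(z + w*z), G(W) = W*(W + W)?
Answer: -10971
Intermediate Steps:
G(W) = 2*W**2 (G(W) = W*(2*W) = 2*W**2)
H(w, z) = (8 + w)*(z + w*z)
A(g, k) = -8 + 4*g*k (A(g, k) = -8 + 4*(g*k) = -8 + 4*g*k)
-4691 + A(-8, H(6, G(1))) = -4691 + (-8 + 4*(-8)*((2*1**2)*(8 + 6**2 + 9*6))) = -4691 + (-8 + 4*(-8)*((2*1)*(8 + 36 + 54))) = -4691 + (-8 + 4*(-8)*(2*98)) = -4691 + (-8 + 4*(-8)*196) = -4691 + (-8 - 6272) = -4691 - 6280 = -10971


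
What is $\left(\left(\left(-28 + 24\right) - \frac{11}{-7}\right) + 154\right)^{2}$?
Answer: $\frac{1125721}{49} \approx 22974.0$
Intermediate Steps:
$\left(\left(\left(-28 + 24\right) - \frac{11}{-7}\right) + 154\right)^{2} = \left(\left(-4 - - \frac{11}{7}\right) + 154\right)^{2} = \left(\left(-4 + \frac{11}{7}\right) + 154\right)^{2} = \left(- \frac{17}{7} + 154\right)^{2} = \left(\frac{1061}{7}\right)^{2} = \frac{1125721}{49}$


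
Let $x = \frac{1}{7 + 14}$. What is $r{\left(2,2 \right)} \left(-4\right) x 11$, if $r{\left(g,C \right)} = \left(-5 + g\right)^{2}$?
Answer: $- \frac{132}{7} \approx -18.857$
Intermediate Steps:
$x = \frac{1}{21} \approx 0.047619$
$r{\left(2,2 \right)} \left(-4\right) x 11 = \left(-5 + 2\right)^{2} \left(-4\right) \frac{1}{21} \cdot 11 = \left(-3\right)^{2} \left(-4\right) \frac{1}{21} \cdot 11 = 9 \left(-4\right) \frac{1}{21} \cdot 11 = \left(-36\right) \frac{1}{21} \cdot 11 = \left(- \frac{12}{7}\right) 11 = - \frac{132}{7}$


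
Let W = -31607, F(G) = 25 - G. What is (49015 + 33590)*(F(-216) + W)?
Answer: -2590988430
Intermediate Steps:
(49015 + 33590)*(F(-216) + W) = (49015 + 33590)*((25 - 1*(-216)) - 31607) = 82605*((25 + 216) - 31607) = 82605*(241 - 31607) = 82605*(-31366) = -2590988430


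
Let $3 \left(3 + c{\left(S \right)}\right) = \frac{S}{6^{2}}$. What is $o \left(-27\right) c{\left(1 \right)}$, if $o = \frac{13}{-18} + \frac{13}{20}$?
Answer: $- \frac{4199}{720} \approx -5.8319$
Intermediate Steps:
$c{\left(S \right)} = -3 + \frac{S}{108}$ ($c{\left(S \right)} = -3 + \frac{S \frac{1}{6^{2}}}{3} = -3 + \frac{S \frac{1}{36}}{3} = -3 + \frac{\frac{1}{36} S}{3} = -3 + \frac{S}{108}$)
$o = - \frac{13}{180}$ ($o = 13 \left(- \frac{1}{18}\right) + 13 \cdot \frac{1}{20} = - \frac{13}{18} + \frac{13}{20} = - \frac{13}{180} \approx -0.072222$)
$o \left(-27\right) c{\left(1 \right)} = \left(- \frac{13}{180}\right) \left(-27\right) \left(-3 + \frac{1}{108} \cdot 1\right) = \frac{39 \left(-3 + \frac{1}{108}\right)}{20} = \frac{39}{20} \left(- \frac{323}{108}\right) = - \frac{4199}{720}$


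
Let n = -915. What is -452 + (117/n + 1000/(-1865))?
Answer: -51497327/113765 ≈ -452.66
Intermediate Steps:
-452 + (117/n + 1000/(-1865)) = -452 + (117/(-915) + 1000/(-1865)) = -452 + (117*(-1/915) + 1000*(-1/1865)) = -452 + (-39/305 - 200/373) = -452 - 75547/113765 = -51497327/113765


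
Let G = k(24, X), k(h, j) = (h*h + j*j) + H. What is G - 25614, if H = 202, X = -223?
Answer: 24893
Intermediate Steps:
k(h, j) = 202 + h**2 + j**2 (k(h, j) = (h*h + j*j) + 202 = (h**2 + j**2) + 202 = 202 + h**2 + j**2)
G = 50507 (G = 202 + 24**2 + (-223)**2 = 202 + 576 + 49729 = 50507)
G - 25614 = 50507 - 25614 = 24893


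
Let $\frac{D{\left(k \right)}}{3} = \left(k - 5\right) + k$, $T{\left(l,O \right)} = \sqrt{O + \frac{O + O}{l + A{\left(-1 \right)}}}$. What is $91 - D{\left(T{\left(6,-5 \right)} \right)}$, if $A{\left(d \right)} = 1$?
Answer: $106 - \frac{18 i \sqrt{35}}{7} \approx 106.0 - 15.213 i$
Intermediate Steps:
$T{\left(l,O \right)} = \sqrt{O + \frac{2 O}{1 + l}}$ ($T{\left(l,O \right)} = \sqrt{O + \frac{O + O}{l + 1}} = \sqrt{O + \frac{2 O}{1 + l}}$)
$D{\left(k \right)} = -15 + 6 k$ ($D{\left(k \right)} = 3 \left(\left(k - 5\right) + k\right) = 3 \left(\left(-5 + k\right) + k\right) = 3 \left(-5 + 2 k\right) = -15 + 6 k$)
$91 - D{\left(T{\left(6,-5 \right)} \right)} = 91 - \left(-15 + 6 \sqrt{- \frac{5 \left(3 + 6\right)}{1 + 6}}\right) = 91 - \left(-15 + 6 \sqrt{\left(-5\right) \frac{1}{7} \cdot 9}\right) = 91 - \left(-15 + 6 \sqrt{- \frac{45}{7}}\right) = 91 - \left(-15 + 6 \frac{3 i \sqrt{35}}{7}\right) = 91 - \left(-15 + \frac{18 i \sqrt{35}}{7}\right) = 91 + \left(15 - \frac{18 i \sqrt{35}}{7}\right) = 106 - \frac{18 i \sqrt{35}}{7}$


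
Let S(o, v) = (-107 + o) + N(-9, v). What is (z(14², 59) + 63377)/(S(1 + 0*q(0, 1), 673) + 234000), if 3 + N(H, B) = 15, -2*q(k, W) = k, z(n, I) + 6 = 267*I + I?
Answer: 79183/233906 ≈ 0.33852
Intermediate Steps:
z(n, I) = -6 + 268*I (z(n, I) = -6 + (267*I + I) = -6 + 268*I)
q(k, W) = -k/2
N(H, B) = 12 (N(H, B) = -3 + 15 = 12)
S(o, v) = -95 + o (S(o, v) = (-107 + o) + 12 = -95 + o)
(z(14², 59) + 63377)/(S(1 + 0*q(0, 1), 673) + 234000) = ((-6 + 268*59) + 63377)/((-95 + (1 + 0*(-½*0))) + 234000) = ((-6 + 15812) + 63377)/((-95 + (1 + 0*0)) + 234000) = (15806 + 63377)/((-95 + (1 + 0)) + 234000) = 79183/((-95 + 1) + 234000) = 79183/(-94 + 234000) = 79183/233906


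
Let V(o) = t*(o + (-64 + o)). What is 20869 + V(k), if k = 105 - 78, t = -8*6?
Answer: 21349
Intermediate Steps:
t = -48
k = 27
V(o) = 3072 - 96*o (V(o) = -48*(o + (-64 + o)) = -48*(-64 + 2*o) = 3072 - 96*o)
20869 + V(k) = 20869 + (3072 - 96*27) = 20869 + (3072 - 2592) = 20869 + 480 = 21349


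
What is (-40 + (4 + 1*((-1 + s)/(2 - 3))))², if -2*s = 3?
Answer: 4489/4 ≈ 1122.3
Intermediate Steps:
s = -3/2 (s = -½*3 = -3/2 ≈ -1.5000)
(-40 + (4 + 1*((-1 + s)/(2 - 3))))² = (-40 + (4 + 1*((-1 - 3/2)/(2 - 3))))² = (-40 + (4 + 1*(-5/2/(-1))))² = (-40 + (4 + 1*(-5/2*(-1))))² = (-40 + (4 + 1*(5/2)))² = (-40 + (4 + 5/2))² = (-40 + 13/2)² = (-67/2)² = 4489/4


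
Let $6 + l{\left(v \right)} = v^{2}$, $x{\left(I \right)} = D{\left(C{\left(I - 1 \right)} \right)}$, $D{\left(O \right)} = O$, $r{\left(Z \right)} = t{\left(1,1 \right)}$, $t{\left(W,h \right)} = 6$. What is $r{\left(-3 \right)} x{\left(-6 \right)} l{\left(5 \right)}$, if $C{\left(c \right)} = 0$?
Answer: $0$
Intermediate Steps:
$r{\left(Z \right)} = 6$
$x{\left(I \right)} = 0$
$l{\left(v \right)} = -6 + v^{2}$
$r{\left(-3 \right)} x{\left(-6 \right)} l{\left(5 \right)} = 6 \cdot 0 \left(-6 + 5^{2}\right) = 0 \left(-6 + 25\right) = 0 \cdot 19 = 0$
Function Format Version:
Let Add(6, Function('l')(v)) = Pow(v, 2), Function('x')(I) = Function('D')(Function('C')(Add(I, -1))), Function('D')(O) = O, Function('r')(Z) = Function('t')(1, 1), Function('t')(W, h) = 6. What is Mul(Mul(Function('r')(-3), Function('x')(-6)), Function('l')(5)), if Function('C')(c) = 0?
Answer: 0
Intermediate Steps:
Function('r')(Z) = 6
Function('x')(I) = 0
Function('l')(v) = Add(-6, Pow(v, 2))
Mul(Mul(Function('r')(-3), Function('x')(-6)), Function('l')(5)) = Mul(Mul(6, 0), Add(-6, Pow(5, 2))) = Mul(0, Add(-6, 25)) = Mul(0, 19) = 0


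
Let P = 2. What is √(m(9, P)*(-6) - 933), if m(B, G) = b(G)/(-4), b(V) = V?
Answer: I*√930 ≈ 30.496*I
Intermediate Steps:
m(B, G) = -G/4 (m(B, G) = G/(-4) = G*(-¼) = -G/4)
√(m(9, P)*(-6) - 933) = √(-¼*2*(-6) - 933) = √(-½*(-6) - 933) = √(3 - 933) = √(-930) = I*√930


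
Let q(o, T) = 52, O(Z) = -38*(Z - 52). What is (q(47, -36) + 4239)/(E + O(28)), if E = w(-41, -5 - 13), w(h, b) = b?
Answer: 4291/894 ≈ 4.7998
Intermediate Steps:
O(Z) = 1976 - 38*Z (O(Z) = -38*(-52 + Z) = 1976 - 38*Z)
E = -18 (E = -5 - 13 = -18)
(q(47, -36) + 4239)/(E + O(28)) = (52 + 4239)/(-18 + (1976 - 38*28)) = 4291/(-18 + (1976 - 1064)) = 4291/(-18 + 912) = 4291/894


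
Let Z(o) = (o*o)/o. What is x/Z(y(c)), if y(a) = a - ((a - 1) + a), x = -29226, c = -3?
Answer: -14613/2 ≈ -7306.5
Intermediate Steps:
y(a) = 1 - a (y(a) = a - ((-1 + a) + a) = a - (-1 + 2*a) = a + (1 - 2*a) = 1 - a)
Z(o) = o (Z(o) = o²/o = o)
x/Z(y(c)) = -29226/(1 - 1*(-3)) = -29226/(1 + 3) = -29226/4 = -29226*¼ = -14613/2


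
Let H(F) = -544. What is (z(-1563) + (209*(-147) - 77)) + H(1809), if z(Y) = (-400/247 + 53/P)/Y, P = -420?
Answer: -5082292132189/162145620 ≈ -31344.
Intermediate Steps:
z(Y) = -181091/(103740*Y) (z(Y) = (-400/247 + 53/(-420))/Y = (-400*1/247 + 53*(-1/420))/Y = (-400/247 - 53/420)/Y = -181091/(103740*Y))
(z(-1563) + (209*(-147) - 77)) + H(1809) = (-181091/103740/(-1563) + (209*(-147) - 77)) - 544 = (-181091/103740*(-1/1563) + (-30723 - 77)) - 544 = (181091/162145620 - 30800) - 544 = -4994084914909/162145620 - 544 = -5082292132189/162145620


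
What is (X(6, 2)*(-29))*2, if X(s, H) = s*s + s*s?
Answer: -4176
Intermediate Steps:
X(s, H) = 2*s² (X(s, H) = s² + s² = 2*s²)
(X(6, 2)*(-29))*2 = ((2*6²)*(-29))*2 = ((2*36)*(-29))*2 = (72*(-29))*2 = -2088*2 = -4176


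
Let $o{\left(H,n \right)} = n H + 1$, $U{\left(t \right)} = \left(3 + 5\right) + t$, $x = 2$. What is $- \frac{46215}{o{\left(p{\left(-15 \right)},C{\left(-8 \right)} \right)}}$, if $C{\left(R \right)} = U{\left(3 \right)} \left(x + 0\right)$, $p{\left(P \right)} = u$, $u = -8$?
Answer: $\frac{9243}{35} \approx 264.09$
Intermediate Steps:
$p{\left(P \right)} = -8$
$U{\left(t \right)} = 8 + t$
$C{\left(R \right)} = 22$ ($C{\left(R \right)} = \left(8 + 3\right) \left(2 + 0\right) = 11 \cdot 2 = 22$)
$o{\left(H,n \right)} = 1 + H n$ ($o{\left(H,n \right)} = H n + 1 = 1 + H n$)
$- \frac{46215}{o{\left(p{\left(-15 \right)},C{\left(-8 \right)} \right)}} = - \frac{46215}{1 - 176} = - \frac{46215}{-175} = \left(-46215\right) \left(- \frac{1}{175}\right) = \frac{9243}{35}$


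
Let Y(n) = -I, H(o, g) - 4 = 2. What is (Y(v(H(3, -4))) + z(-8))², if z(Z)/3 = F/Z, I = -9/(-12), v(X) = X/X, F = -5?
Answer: 81/64 ≈ 1.2656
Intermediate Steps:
H(o, g) = 6 (H(o, g) = 4 + 2 = 6)
v(X) = 1
I = ¾ (I = -9*(-1/12) = ¾ ≈ 0.75000)
Y(n) = -¾ (Y(n) = -1*¾ = -¾)
z(Z) = -15/Z (z(Z) = 3*(-5/Z) = -15/Z)
(Y(v(H(3, -4))) + z(-8))² = (-¾ - 15/(-8))² = (-¾ - 15*(-⅛))² = (-¾ + 15/8)² = (9/8)² = 81/64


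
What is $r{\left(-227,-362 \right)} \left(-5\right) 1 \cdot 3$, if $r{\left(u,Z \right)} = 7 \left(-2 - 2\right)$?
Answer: $420$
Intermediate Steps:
$r{\left(u,Z \right)} = -28$ ($r{\left(u,Z \right)} = 7 \left(-4\right) = -28$)
$r{\left(-227,-362 \right)} \left(-5\right) 1 \cdot 3 = - 28 \left(-5\right) 1 \cdot 3 = - 28 \left(\left(-5\right) 3\right) = \left(-28\right) \left(-15\right) = 420$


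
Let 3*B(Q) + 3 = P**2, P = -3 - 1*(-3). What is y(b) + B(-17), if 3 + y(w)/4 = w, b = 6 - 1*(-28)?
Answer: 123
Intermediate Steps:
b = 34 (b = 6 + 28 = 34)
P = 0 (P = -3 + 3 = 0)
y(w) = -12 + 4*w
B(Q) = -1 (B(Q) = -1 + (1/3)*0**2 = -1 + (1/3)*0 = -1 + 0 = -1)
y(b) + B(-17) = (-12 + 4*34) - 1 = (-12 + 136) - 1 = 124 - 1 = 123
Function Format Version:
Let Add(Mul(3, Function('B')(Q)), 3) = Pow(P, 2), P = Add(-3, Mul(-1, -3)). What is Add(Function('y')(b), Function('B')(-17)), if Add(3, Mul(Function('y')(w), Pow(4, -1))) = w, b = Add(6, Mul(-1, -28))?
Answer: 123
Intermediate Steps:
b = 34 (b = Add(6, 28) = 34)
P = 0 (P = Add(-3, 3) = 0)
Function('y')(w) = Add(-12, Mul(4, w))
Function('B')(Q) = -1 (Function('B')(Q) = Add(-1, Mul(Rational(1, 3), Pow(0, 2))) = Add(-1, Mul(Rational(1, 3), 0)) = Add(-1, 0) = -1)
Add(Function('y')(b), Function('B')(-17)) = Add(Add(-12, Mul(4, 34)), -1) = Add(Add(-12, 136), -1) = Add(124, -1) = 123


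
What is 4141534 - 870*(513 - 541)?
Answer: 4165894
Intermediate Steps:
4141534 - 870*(513 - 541) = 4141534 - 870*(-28) = 4141534 - 1*(-24360) = 4141534 + 24360 = 4165894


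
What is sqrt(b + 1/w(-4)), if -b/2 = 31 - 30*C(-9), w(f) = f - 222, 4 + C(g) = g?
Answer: I*sqrt(43006218)/226 ≈ 29.017*I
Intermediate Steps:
C(g) = -4 + g
w(f) = -222 + f
b = -842 (b = -2*(31 - 30*(-4 - 9)) = -2*(31 - 30*(-13)) = -2*(31 + 390) = -2*421 = -842)
sqrt(b + 1/w(-4)) = sqrt(-842 + 1/(-222 - 4)) = sqrt(-842 + 1/(-226)) = sqrt(-842 - 1/226) = sqrt(-190293/226) = I*sqrt(43006218)/226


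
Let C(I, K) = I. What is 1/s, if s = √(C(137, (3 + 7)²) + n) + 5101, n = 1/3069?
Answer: 15654969/79855576415 - 3*√143374814/79855576415 ≈ 0.00019559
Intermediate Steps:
n = 1/3069 ≈ 0.00032584
s = 5101 + √143374814/1023 (s = √(137 + 1/3069) + 5101 = √(420454/3069) + 5101 = √143374814/1023 + 5101 = 5101 + √143374814/1023 ≈ 5112.7)
1/s = 1/(5101 + √143374814/1023)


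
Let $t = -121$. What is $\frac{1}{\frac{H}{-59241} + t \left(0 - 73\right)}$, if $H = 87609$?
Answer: $\frac{19747}{174396048} \approx 0.00011323$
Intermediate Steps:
$\frac{1}{\frac{H}{-59241} + t \left(0 - 73\right)} = \frac{1}{\frac{87609}{-59241} - 121 \left(0 - 73\right)} = \frac{1}{87609 \left(- \frac{1}{59241}\right) - -8833} = \frac{1}{- \frac{29203}{19747} + 8833} = \frac{1}{\frac{174396048}{19747}} = \frac{19747}{174396048}$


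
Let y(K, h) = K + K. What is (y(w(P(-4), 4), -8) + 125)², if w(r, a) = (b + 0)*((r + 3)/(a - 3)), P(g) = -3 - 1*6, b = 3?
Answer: 7921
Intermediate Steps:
P(g) = -9 (P(g) = -3 - 6 = -9)
w(r, a) = 3*(3 + r)/(-3 + a) (w(r, a) = (3 + 0)*((r + 3)/(a - 3)) = 3*((3 + r)/(-3 + a)) = 3*(3 + r)/(-3 + a))
y(K, h) = 2*K
(y(w(P(-4), 4), -8) + 125)² = (2*(3*(3 - 9)/(-3 + 4)) + 125)² = (2*(3*(-6)/1) + 125)² = (2*(3*1*(-6)) + 125)² = (2*(-18) + 125)² = (-36 + 125)² = 89² = 7921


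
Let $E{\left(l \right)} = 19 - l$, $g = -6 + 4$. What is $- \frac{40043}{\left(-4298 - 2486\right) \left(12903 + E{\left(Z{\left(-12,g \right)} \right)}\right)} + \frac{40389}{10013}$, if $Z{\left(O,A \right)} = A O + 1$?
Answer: $\frac{3534165744031}{876069892224} \approx 4.0341$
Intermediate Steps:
$g = -2$
$Z{\left(O,A \right)} = 1 + A O$
$- \frac{40043}{\left(-4298 - 2486\right) \left(12903 + E{\left(Z{\left(-12,g \right)} \right)}\right)} + \frac{40389}{10013} = - \frac{40043}{\left(-4298 - 2486\right) \left(12903 + \left(19 - \left(1 - -24\right)\right)\right)} + \frac{40389}{10013} = - \frac{40043}{\left(-6784\right) \left(12903 + \left(19 - \left(1 + 24\right)\right)\right)} + 40389 \cdot \frac{1}{10013} = - \frac{40043}{\left(-6784\right) \left(12903 + \left(19 - 25\right)\right)} + \frac{40389}{10013} = - \frac{40043}{\left(-6784\right) \left(12903 - 6\right)} + \frac{40389}{10013} = - \frac{40043}{\left(-6784\right) 12897} + \frac{40389}{10013} = - \frac{40043}{-87493248} + \frac{40389}{10013} = \left(-40043\right) \left(- \frac{1}{87493248}\right) + \frac{40389}{10013} = \frac{40043}{87493248} + \frac{40389}{10013} = \frac{3534165744031}{876069892224}$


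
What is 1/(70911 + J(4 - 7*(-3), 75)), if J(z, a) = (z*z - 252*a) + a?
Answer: 1/52711 ≈ 1.8971e-5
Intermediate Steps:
J(z, a) = z² - 251*a (J(z, a) = (z² - 252*a) + a = z² - 251*a)
1/(70911 + J(4 - 7*(-3), 75)) = 1/(70911 + ((4 - 7*(-3))² - 251*75)) = 1/(70911 + ((4 + 21)² - 18825)) = 1/(70911 + (25² - 18825)) = 1/(70911 + (625 - 18825)) = 1/(70911 - 18200) = 1/52711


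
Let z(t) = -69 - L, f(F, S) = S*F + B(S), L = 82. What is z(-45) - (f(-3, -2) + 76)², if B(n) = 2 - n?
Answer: -7547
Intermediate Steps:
f(F, S) = 2 - S + F*S (f(F, S) = S*F + (2 - S) = F*S + (2 - S) = 2 - S + F*S)
z(t) = -151 (z(t) = -69 - 1*82 = -69 - 82 = -151)
z(-45) - (f(-3, -2) + 76)² = -151 - ((2 - 1*(-2) - 3*(-2)) + 76)² = -151 - ((2 + 2 + 6) + 76)² = -151 - (10 + 76)² = -151 - 1*86² = -151 - 1*7396 = -151 - 7396 = -7547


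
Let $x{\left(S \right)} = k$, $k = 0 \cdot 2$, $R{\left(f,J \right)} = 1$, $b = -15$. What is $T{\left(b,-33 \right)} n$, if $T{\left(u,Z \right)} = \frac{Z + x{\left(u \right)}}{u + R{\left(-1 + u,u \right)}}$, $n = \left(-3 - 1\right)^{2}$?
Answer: $\frac{264}{7} \approx 37.714$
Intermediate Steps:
$n = 16$ ($n = \left(-4\right)^{2} = 16$)
$k = 0$
$x{\left(S \right)} = 0$
$T{\left(u,Z \right)} = \frac{Z}{1 + u}$ ($T{\left(u,Z \right)} = \frac{Z + 0}{u + 1} = \frac{Z}{1 + u}$)
$T{\left(b,-33 \right)} n = - \frac{33}{1 - 15} \cdot 16 = - \frac{33}{-14} \cdot 16 = \left(-33\right) \left(- \frac{1}{14}\right) 16 = \frac{33}{14} \cdot 16 = \frac{264}{7}$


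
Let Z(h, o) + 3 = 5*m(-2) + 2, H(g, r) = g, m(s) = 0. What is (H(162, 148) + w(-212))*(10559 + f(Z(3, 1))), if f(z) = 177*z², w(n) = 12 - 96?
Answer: 837408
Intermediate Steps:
w(n) = -84
Z(h, o) = -1 (Z(h, o) = -3 + (5*0 + 2) = -3 + (0 + 2) = -3 + 2 = -1)
(H(162, 148) + w(-212))*(10559 + f(Z(3, 1))) = (162 - 84)*(10559 + 177*(-1)²) = 78*(10559 + 177*1) = 78*(10559 + 177) = 78*10736 = 837408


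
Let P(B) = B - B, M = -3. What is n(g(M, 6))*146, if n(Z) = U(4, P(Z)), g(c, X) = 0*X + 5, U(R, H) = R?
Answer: 584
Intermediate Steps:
P(B) = 0
g(c, X) = 5 (g(c, X) = 0 + 5 = 5)
n(Z) = 4
n(g(M, 6))*146 = 4*146 = 584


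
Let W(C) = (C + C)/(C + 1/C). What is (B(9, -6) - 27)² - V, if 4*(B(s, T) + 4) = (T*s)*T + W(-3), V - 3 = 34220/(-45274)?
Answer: 23025979197/9054800 ≈ 2543.0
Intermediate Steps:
W(C) = 2*C/(C + 1/C) (W(C) = (2*C)/(C + 1/C) = 2*C/(C + 1/C))
V = 50801/22637 (V = 3 + 34220/(-45274) = 3 + 34220*(-1/45274) = 3 - 17110/22637 = 50801/22637 ≈ 2.2442)
B(s, T) = -71/20 + s*T²/4 (B(s, T) = -4 + ((T*s)*T + 2*(-3)²/(1 + (-3)²))/4 = -4 + (s*T² + 2*9/(1 + 9))/4 = -4 + (s*T² + 2*9/10)/4 = -4 + (s*T² + 2*9*(⅒))/4 = -4 + (s*T² + 9/5)/4 = -4 + (9/5 + s*T²)/4 = -4 + (9/20 + s*T²/4) = -71/20 + s*T²/4)
(B(9, -6) - 27)² - V = ((-71/20 + (¼)*9*(-6)²) - 27)² - 1*50801/22637 = ((-71/20 + (¼)*9*36) - 27)² - 50801/22637 = ((-71/20 + 81) - 27)² - 50801/22637 = (1549/20 - 27)² - 50801/22637 = (1009/20)² - 50801/22637 = 1018081/400 - 50801/22637 = 23025979197/9054800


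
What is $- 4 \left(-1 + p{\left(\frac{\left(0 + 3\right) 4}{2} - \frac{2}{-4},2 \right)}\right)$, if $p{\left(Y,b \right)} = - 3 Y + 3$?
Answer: $70$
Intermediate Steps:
$p{\left(Y,b \right)} = 3 - 3 Y$
$- 4 \left(-1 + p{\left(\frac{\left(0 + 3\right) 4}{2} - \frac{2}{-4},2 \right)}\right) = - 4 \left(-1 + \left(3 - 3 \left(\frac{\left(0 + 3\right) 4}{2} - \frac{2}{-4}\right)\right)\right) = - 4 \left(-1 + \left(3 - 3 \left(3 \cdot 4 \cdot \frac{1}{2} - - \frac{1}{2}\right)\right)\right) = - 4 \left(-1 + \left(3 - 3 \left(12 \cdot \frac{1}{2} + \frac{1}{2}\right)\right)\right) = - 4 \left(-1 + \left(3 - 3 \left(6 + \frac{1}{2}\right)\right)\right) = - 4 \left(-1 + \left(3 - \frac{39}{2}\right)\right) = - 4 \left(-1 - \frac{33}{2}\right) = \left(-4\right) \left(- \frac{35}{2}\right) = 70$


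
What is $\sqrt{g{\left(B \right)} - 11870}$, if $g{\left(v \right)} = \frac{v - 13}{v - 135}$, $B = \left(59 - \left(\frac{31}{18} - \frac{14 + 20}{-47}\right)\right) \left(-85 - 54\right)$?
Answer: $\frac{i \sqrt{543134358215652505}}{6764665} \approx 108.95 i$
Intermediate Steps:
$B = - \frac{6650455}{846}$ ($B = \left(59 + \left(\left(-31\right) \frac{1}{18} + 34 \left(- \frac{1}{47}\right)\right)\right) \left(-139\right) = \left(59 - \frac{2069}{846}\right) \left(-139\right) = \frac{47845}{846} \left(-139\right) = - \frac{6650455}{846} \approx -7861.1$)
$g{\left(v \right)} = \frac{-13 + v}{-135 + v}$
$\sqrt{g{\left(B \right)} - 11870} = \sqrt{\frac{-13 - \frac{6650455}{846}}{-135 - \frac{6650455}{846}} - 11870} = \sqrt{\frac{1}{- \frac{6764665}{846}} \left(- \frac{6661453}{846}\right) - 11870} = \sqrt{\left(- \frac{846}{6764665}\right) \left(- \frac{6661453}{846}\right) - 11870} = \sqrt{\frac{6661453}{6764665} - 11870} = \sqrt{- \frac{80289912097}{6764665}} = \frac{i \sqrt{543134358215652505}}{6764665}$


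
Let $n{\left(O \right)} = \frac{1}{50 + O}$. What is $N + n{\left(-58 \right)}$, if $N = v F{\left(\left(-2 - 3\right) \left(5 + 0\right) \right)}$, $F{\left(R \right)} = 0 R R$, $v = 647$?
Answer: $- \frac{1}{8} \approx -0.125$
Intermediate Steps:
$F{\left(R \right)} = 0$ ($F{\left(R \right)} = 0 R = 0$)
$N = 0$ ($N = 647 \cdot 0 = 0$)
$N + n{\left(-58 \right)} = 0 + \frac{1}{50 - 58} = 0 + \frac{1}{-8} = 0 - \frac{1}{8} = - \frac{1}{8}$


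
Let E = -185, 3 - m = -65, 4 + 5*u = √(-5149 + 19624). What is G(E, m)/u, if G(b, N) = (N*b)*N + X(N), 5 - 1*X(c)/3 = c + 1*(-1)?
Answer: -17112520/14459 - 21390650*√579/14459 ≈ -36782.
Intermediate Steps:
u = -⅘ + √579 (u = -⅘ + √(-5149 + 19624)/5 = -⅘ + √14475/5 = -⅘ + (5*√579)/5 = -⅘ + √579 ≈ 23.262)
X(c) = 18 - 3*c (X(c) = 15 - 3*(c + 1*(-1)) = 15 - 3*(c - 1) = 15 - 3*(-1 + c) = 15 + (3 - 3*c) = 18 - 3*c)
m = 68 (m = 3 - 1*(-65) = 3 + 65 = 68)
G(b, N) = 18 - 3*N + b*N² (G(b, N) = (N*b)*N + (18 - 3*N) = b*N² + (18 - 3*N) = 18 - 3*N + b*N²)
G(E, m)/u = (18 - 3*68 - 185*68²)/(-⅘ + √579) = (18 - 204 - 185*4624)/(-⅘ + √579) = (18 - 204 - 855440)/(-⅘ + √579) = -855626/(-⅘ + √579)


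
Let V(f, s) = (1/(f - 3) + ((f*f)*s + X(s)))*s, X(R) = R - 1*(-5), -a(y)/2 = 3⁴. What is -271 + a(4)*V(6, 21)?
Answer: -2661769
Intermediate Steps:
a(y) = -162 (a(y) = -2*3⁴ = -2*81 = -162)
X(R) = 5 + R (X(R) = R + 5 = 5 + R)
V(f, s) = s*(5 + s + 1/(-3 + f) + s*f²) (V(f, s) = (1/(f - 3) + ((f*f)*s + (5 + s)))*s = (1/(-3 + f) + (f²*s + (5 + s)))*s = (1/(-3 + f) + (s*f² + (5 + s)))*s = (1/(-3 + f) + (5 + s + s*f²))*s = (5 + s + 1/(-3 + f) + s*f²)*s = s*(5 + s + 1/(-3 + f) + s*f²))
-271 + a(4)*V(6, 21) = -271 - 3402*(-14 - 3*21 + 6*(5 + 21) + 21*6³ - 3*21*6²)/(-3 + 6) = -271 - 3402*(-14 - 63 + 6*26 + 21*216 - 3*21*36)/3 = -271 - 3402*(-14 - 63 + 156 + 4536 - 2268)/3 = -271 - 3402*2347/3 = -271 - 162*16429 = -271 - 2661498 = -2661769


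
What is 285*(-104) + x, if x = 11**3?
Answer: -28309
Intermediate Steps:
x = 1331
285*(-104) + x = 285*(-104) + 1331 = -29640 + 1331 = -28309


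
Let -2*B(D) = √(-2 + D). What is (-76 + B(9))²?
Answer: (152 + √7)²/4 ≈ 5978.8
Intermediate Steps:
B(D) = -√(-2 + D)/2
(-76 + B(9))² = (-76 - √(-2 + 9)/2)² = (-76 - √7/2)²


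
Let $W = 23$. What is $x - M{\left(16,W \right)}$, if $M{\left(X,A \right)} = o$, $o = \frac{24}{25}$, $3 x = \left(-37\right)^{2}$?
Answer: $\frac{34153}{75} \approx 455.37$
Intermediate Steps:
$x = \frac{1369}{3}$ ($x = \frac{\left(-37\right)^{2}}{3} = \frac{1}{3} \cdot 1369 = \frac{1369}{3} \approx 456.33$)
$o = \frac{24}{25}$ ($o = 24 \cdot \frac{1}{25} = \frac{24}{25} \approx 0.96$)
$M{\left(X,A \right)} = \frac{24}{25}$
$x - M{\left(16,W \right)} = \frac{1369}{3} - \frac{24}{25} = \frac{34153}{75}$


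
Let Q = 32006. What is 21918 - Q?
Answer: -10088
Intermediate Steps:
21918 - Q = 21918 - 1*32006 = 21918 - 32006 = -10088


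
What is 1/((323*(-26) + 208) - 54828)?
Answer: -1/63018 ≈ -1.5868e-5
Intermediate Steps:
1/((323*(-26) + 208) - 54828) = 1/((-8398 + 208) - 54828) = 1/(-8190 - 54828) = 1/(-63018) = -1/63018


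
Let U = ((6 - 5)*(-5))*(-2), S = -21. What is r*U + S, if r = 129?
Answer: 1269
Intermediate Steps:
U = 10 (U = (1*(-5))*(-2) = -5*(-2) = 10)
r*U + S = 129*10 - 21 = 1290 - 21 = 1269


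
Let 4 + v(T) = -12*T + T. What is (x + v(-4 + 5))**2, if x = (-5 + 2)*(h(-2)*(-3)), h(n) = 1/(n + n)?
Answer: 4761/16 ≈ 297.56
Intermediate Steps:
h(n) = 1/(2*n)
v(T) = -4 - 11*T (v(T) = -4 + (-12*T + T) = -4 - 11*T)
x = -9/4 (x = (-5 + 2)*(((1/2)/(-2))*(-3)) = -3*(1/2)*(-1/2)*(-3) = -(-3)*(-3)/4 = -3*3/4 = -9/4 ≈ -2.2500)
(x + v(-4 + 5))**2 = (-9/4 + (-4 - 11*(-4 + 5)))**2 = (-9/4 + (-4 - 11*1))**2 = (-9/4 + (-4 - 11))**2 = (-9/4 - 15)**2 = (-69/4)**2 = 4761/16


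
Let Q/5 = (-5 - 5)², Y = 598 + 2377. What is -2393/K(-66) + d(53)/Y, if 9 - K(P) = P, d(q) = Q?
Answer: -283267/8925 ≈ -31.739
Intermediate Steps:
Y = 2975
Q = 500 (Q = 5*(-5 - 5)² = 5*(-10)² = 5*100 = 500)
d(q) = 500
K(P) = 9 - P
-2393/K(-66) + d(53)/Y = -2393/(9 - 1*(-66)) + 500/2975 = -2393/(9 + 66) + 500*(1/2975) = -2393/75 + 20/119 = -283267/8925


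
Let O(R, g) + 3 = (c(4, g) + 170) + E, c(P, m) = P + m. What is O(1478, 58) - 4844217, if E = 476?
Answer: -4843512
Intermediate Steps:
O(R, g) = 647 + g (O(R, g) = -3 + (((4 + g) + 170) + 476) = -3 + ((174 + g) + 476) = -3 + (650 + g) = 647 + g)
O(1478, 58) - 4844217 = (647 + 58) - 4844217 = 705 - 4844217 = -4843512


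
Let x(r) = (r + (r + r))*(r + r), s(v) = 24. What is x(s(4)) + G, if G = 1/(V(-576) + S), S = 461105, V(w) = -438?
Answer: 1592065153/460667 ≈ 3456.0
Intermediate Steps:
x(r) = 6*r² (x(r) = (r + 2*r)*(2*r) = (3*r)*(2*r) = 6*r²)
G = 1/460667 (G = 1/(-438 + 461105) = 1/460667 ≈ 2.1708e-6)
x(s(4)) + G = 6*24² + 1/460667 = 6*576 + 1/460667 = 3456 + 1/460667 = 1592065153/460667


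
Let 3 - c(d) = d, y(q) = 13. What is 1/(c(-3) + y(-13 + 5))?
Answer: 1/19 ≈ 0.052632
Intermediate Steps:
c(d) = 3 - d
1/(c(-3) + y(-13 + 5)) = 1/((3 - 1*(-3)) + 13) = 1/((3 + 3) + 13) = 1/(6 + 13) = 1/19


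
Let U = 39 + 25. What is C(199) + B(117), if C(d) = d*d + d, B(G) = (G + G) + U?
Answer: 40098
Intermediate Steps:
U = 64
B(G) = 64 + 2*G (B(G) = (G + G) + 64 = 2*G + 64 = 64 + 2*G)
C(d) = d + d**2 (C(d) = d**2 + d = d + d**2)
C(199) + B(117) = 199*(1 + 199) + (64 + 2*117) = 199*200 + (64 + 234) = 39800 + 298 = 40098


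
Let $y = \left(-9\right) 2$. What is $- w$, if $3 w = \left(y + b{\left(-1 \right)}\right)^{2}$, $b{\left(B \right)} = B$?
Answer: $- \frac{361}{3} \approx -120.33$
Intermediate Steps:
$y = -18$
$w = \frac{361}{3}$ ($w = \frac{\left(-18 - 1\right)^{2}}{3} = \frac{\left(-19\right)^{2}}{3} = \frac{1}{3} \cdot 361 = \frac{361}{3} \approx 120.33$)
$- w = \left(-1\right) \frac{361}{3} = - \frac{361}{3}$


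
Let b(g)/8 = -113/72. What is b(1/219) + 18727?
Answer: 168430/9 ≈ 18714.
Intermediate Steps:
b(g) = -113/9 (b(g) = 8*(-113/72) = -113/9)
b(1/219) + 18727 = -113/9 + 18727 = 168430/9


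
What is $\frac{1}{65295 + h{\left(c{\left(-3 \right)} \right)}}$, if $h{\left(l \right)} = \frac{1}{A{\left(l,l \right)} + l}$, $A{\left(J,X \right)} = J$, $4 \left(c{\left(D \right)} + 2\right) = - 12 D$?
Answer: $\frac{14}{914131} \approx 1.5315 \cdot 10^{-5}$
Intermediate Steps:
$c{\left(D \right)} = -2 - 3 D$ ($c{\left(D \right)} = -2 + \frac{\left(-12\right) D}{4} = -2 - 3 D$)
$h{\left(l \right)} = \frac{1}{2 l}$ ($h{\left(l \right)} = \frac{1}{l + l} = \frac{1}{2 l}$)
$\frac{1}{65295 + h{\left(c{\left(-3 \right)} \right)}} = \frac{1}{65295 + \frac{1}{2 \left(-2 - -9\right)}} = \frac{1}{65295 + \frac{1}{2 \left(-2 + 9\right)}} = \frac{1}{65295 + \frac{1}{2 \cdot 7}} = \frac{1}{65295 + \frac{1}{2} \cdot \frac{1}{7}} = \frac{1}{65295 + \frac{1}{14}} = \frac{1}{\frac{914131}{14}} = \frac{14}{914131}$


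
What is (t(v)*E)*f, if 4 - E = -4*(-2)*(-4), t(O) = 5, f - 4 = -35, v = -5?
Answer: -5580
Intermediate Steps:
f = -31 (f = 4 - 35 = -31)
E = 36 (E = 4 - (-4*(-2))*(-4) = 4 - 8*(-4) = 4 - 1*(-32) = 4 + 32 = 36)
(t(v)*E)*f = (5*36)*(-31) = 180*(-31) = -5580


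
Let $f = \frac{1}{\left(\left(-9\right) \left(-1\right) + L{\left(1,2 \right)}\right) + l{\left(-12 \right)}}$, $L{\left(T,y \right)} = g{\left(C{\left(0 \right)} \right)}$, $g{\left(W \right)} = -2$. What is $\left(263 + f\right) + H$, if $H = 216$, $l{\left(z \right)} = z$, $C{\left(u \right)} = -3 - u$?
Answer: $\frac{2394}{5} \approx 478.8$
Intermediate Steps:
$L{\left(T,y \right)} = -2$
$f = - \frac{1}{5}$ ($f = \frac{1}{\left(\left(-9\right) \left(-1\right) - 2\right) - 12} = \frac{1}{\left(9 - 2\right) - 12} = \frac{1}{7 - 12} = \frac{1}{-5} = - \frac{1}{5} \approx -0.2$)
$\left(263 + f\right) + H = \left(263 - \frac{1}{5}\right) + 216 = \frac{1314}{5} + 216 = \frac{2394}{5}$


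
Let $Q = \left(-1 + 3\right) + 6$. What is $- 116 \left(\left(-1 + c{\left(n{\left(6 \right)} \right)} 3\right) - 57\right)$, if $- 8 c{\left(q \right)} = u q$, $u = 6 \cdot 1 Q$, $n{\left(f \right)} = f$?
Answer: $19256$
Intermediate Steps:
$Q = 8$ ($Q = 2 + 6 = 8$)
$u = 48$ ($u = 6 \cdot 1 \cdot 8 = 6 \cdot 8 = 48$)
$c{\left(q \right)} = - 6 q$ ($c{\left(q \right)} = - \frac{48 q}{8} = - 6 q$)
$- 116 \left(\left(-1 + c{\left(n{\left(6 \right)} \right)} 3\right) - 57\right) = - 116 \left(\left(-1 + \left(-6\right) 6 \cdot 3\right) - 57\right) = - 116 \left(\left(-1 - 108\right) - 57\right) = - 116 \left(-109 - 57\right) = \left(-116\right) \left(-166\right) = 19256$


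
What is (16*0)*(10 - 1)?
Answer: 0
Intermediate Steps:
(16*0)*(10 - 1) = 0*9 = 0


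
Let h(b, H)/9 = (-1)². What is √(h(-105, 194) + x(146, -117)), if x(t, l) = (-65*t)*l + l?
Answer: 3*√123358 ≈ 1053.7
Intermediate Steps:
x(t, l) = l - 65*l*t (x(t, l) = -65*l*t + l = l - 65*l*t)
h(b, H) = 9 (h(b, H) = 9*(-1)² = 9*1 = 9)
√(h(-105, 194) + x(146, -117)) = √(9 - 117*(1 - 65*146)) = √(9 - 117*(1 - 9490)) = √(9 - 117*(-9489)) = √(9 + 1110213) = √1110222 = 3*√123358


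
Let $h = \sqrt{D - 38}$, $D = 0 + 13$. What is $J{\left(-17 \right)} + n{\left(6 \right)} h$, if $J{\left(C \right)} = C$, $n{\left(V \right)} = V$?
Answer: $-17 + 30 i \approx -17.0 + 30.0 i$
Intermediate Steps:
$D = 13$
$h = 5 i$ ($h = \sqrt{13 - 38} = \sqrt{-25} = 5 i \approx 5.0 i$)
$J{\left(-17 \right)} + n{\left(6 \right)} h = -17 + 6 \cdot 5 i = -17 + 30 i$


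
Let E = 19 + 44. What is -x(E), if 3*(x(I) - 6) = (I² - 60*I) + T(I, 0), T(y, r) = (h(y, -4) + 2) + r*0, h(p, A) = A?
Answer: -205/3 ≈ -68.333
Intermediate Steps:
T(y, r) = -2 (T(y, r) = (-4 + 2) + r*0 = -2 + 0 = -2)
E = 63
x(I) = 16/3 - 20*I + I²/3 (x(I) = 6 + ((I² - 60*I) - 2)/3 = 6 + (-2 + I² - 60*I)/3 = 6 + (-⅔ - 20*I + I²/3) = 16/3 - 20*I + I²/3)
-x(E) = -(16/3 - 20*63 + (⅓)*63²) = -(16/3 - 1260 + (⅓)*3969) = -(16/3 - 1260 + 1323) = -1*205/3 = -205/3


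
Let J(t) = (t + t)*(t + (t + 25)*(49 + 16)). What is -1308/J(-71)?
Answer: -654/217331 ≈ -0.0030092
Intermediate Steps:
J(t) = 2*t*(1625 + 66*t) (J(t) = (2*t)*(t + (25 + t)*65) = (2*t)*(t + (1625 + 65*t)) = (2*t)*(1625 + 66*t) = 2*t*(1625 + 66*t))
-1308/J(-71) = -1308*(-1/(142*(1625 + 66*(-71)))) = -1308*(-1/(142*(1625 - 4686))) = -1308/(2*(-71)*(-3061)) = -1308/434662 = -1308*1/434662 = -654/217331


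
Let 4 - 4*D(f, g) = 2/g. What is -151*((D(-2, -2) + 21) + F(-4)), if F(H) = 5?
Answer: -16459/4 ≈ -4114.8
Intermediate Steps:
D(f, g) = 1 - 1/(2*g)
-151*((D(-2, -2) + 21) + F(-4)) = -151*(((-1/2 - 2)/(-2) + 21) + 5) = -151*((-1/2*(-5/2) + 21) + 5) = -151*((5/4 + 21) + 5) = -151*(89/4 + 5) = -151*109/4 = -16459/4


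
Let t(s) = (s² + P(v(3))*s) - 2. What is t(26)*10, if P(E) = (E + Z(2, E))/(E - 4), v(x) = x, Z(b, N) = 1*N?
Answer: 5180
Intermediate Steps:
Z(b, N) = N
P(E) = 2*E/(-4 + E) (P(E) = (E + E)/(E - 4) = (2*E)/(-4 + E) = 2*E/(-4 + E))
t(s) = -2 + s² - 6*s (t(s) = (s² + (2*3/(-4 + 3))*s) - 2 = (s² + (2*3/(-1))*s) - 2 = (s² + (2*3*(-1))*s) - 2 = (s² - 6*s) - 2 = -2 + s² - 6*s)
t(26)*10 = (-2 + 26² - 6*26)*10 = (-2 + 676 - 156)*10 = 518*10 = 5180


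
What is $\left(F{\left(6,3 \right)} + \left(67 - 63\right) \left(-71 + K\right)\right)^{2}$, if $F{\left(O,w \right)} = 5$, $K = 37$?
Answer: $17161$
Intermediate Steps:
$\left(F{\left(6,3 \right)} + \left(67 - 63\right) \left(-71 + K\right)\right)^{2} = \left(5 + \left(67 - 63\right) \left(-71 + 37\right)\right)^{2} = \left(5 + 4 \left(-34\right)\right)^{2} = \left(5 - 136\right)^{2} = \left(-131\right)^{2} = 17161$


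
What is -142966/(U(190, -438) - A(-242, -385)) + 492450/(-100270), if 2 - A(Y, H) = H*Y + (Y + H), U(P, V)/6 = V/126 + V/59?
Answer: -2472829664501/382955425421 ≈ -6.4572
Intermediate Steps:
U(P, V) = 185*V/1239 (U(P, V) = 6*(V/126 + V/59) = 6*(185*V/7434) = 185*V/1239)
A(Y, H) = 2 - H - Y - H*Y (A(Y, H) = 2 - (H*Y + (Y + H)) = 2 - (H*Y + (H + Y)) = 2 - (H + Y + H*Y) = 2 + (-H - Y - H*Y) = 2 - H - Y - H*Y)
-142966/(U(190, -438) - A(-242, -385)) + 492450/(-100270) = -142966/((185/1239)*(-438) - (2 - 1*(-385) - 1*(-242) - 1*(-385)*(-242))) + 492450/(-100270) = -142966/(-27010/413 - (2 + 385 + 242 - 93170)) + 492450*(-1/100270) = -142966/(-27010/413 - 1*(-92541)) - 49245/10027 = -142966/(-27010/413 + 92541) - 49245/10027 = -142966/38192423/413 - 49245/10027 = -142966*413/38192423 - 49245/10027 = -59044958/38192423 - 49245/10027 = -2472829664501/382955425421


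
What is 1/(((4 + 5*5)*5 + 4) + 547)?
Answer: 1/696 ≈ 0.0014368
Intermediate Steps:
1/(((4 + 5*5)*5 + 4) + 547) = 1/(((4 + 25)*5 + 4) + 547) = 1/((29*5 + 4) + 547) = 1/((145 + 4) + 547) = 1/(149 + 547) = 1/696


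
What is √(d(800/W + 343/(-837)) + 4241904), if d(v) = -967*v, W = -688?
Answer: √610747667289903/11997 ≈ 2060.0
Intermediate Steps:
√(d(800/W + 343/(-837)) + 4241904) = √(-967*(800/(-688) + 343/(-837)) + 4241904) = √(-967*(800*(-1/688) + 343*(-1/837)) + 4241904) = √(-967*(-50/43 - 343/837) + 4241904) = √(-967*(-56599/35991) + 4241904) = √(54731233/35991 + 4241904) = √(152725098097/35991) = √610747667289903/11997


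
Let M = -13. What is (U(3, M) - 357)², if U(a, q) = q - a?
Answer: 139129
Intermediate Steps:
(U(3, M) - 357)² = ((-13 - 1*3) - 357)² = ((-13 - 3) - 357)² = (-16 - 357)² = (-373)² = 139129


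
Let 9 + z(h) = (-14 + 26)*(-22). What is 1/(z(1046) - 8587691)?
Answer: -1/8587964 ≈ -1.1644e-7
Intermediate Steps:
z(h) = -273 (z(h) = -9 + (-14 + 26)*(-22) = -9 + 12*(-22) = -9 - 264 = -273)
1/(z(1046) - 8587691) = 1/(-273 - 8587691) = 1/(-8587964) = -1/8587964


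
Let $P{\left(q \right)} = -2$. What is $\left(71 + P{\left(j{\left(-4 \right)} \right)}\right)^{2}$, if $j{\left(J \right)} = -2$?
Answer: $4761$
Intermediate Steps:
$\left(71 + P{\left(j{\left(-4 \right)} \right)}\right)^{2} = \left(71 - 2\right)^{2} = 69^{2} = 4761$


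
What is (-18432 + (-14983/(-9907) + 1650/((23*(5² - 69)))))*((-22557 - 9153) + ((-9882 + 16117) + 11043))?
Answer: 60613835066576/227861 ≈ 2.6601e+8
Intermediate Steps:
(-18432 + (-14983/(-9907) + 1650/((23*(5² - 69)))))*((-22557 - 9153) + ((-9882 + 16117) + 11043)) = (-18432 + (-14983*(-1/9907) + 1650/((23*(25 - 69)))))*(-31710 + (6235 + 11043)) = (-18432 + (14983/9907 + 1650/((23*(-44)))))*(-31710 + 17278) = (-18432 + (14983/9907 + 1650/(-1012)))*(-14432) = (-18432 + (14983/9907 + 1650*(-1/1012)))*(-14432) = (-18432 + (14983/9907 - 75/46))*(-14432) = (-18432 - 53807/455722)*(-14432) = -8399921711/455722*(-14432) = 60613835066576/227861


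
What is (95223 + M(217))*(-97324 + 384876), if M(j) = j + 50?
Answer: 27458340480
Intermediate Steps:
M(j) = 50 + j
(95223 + M(217))*(-97324 + 384876) = (95223 + (50 + 217))*(-97324 + 384876) = (95223 + 267)*287552 = 95490*287552 = 27458340480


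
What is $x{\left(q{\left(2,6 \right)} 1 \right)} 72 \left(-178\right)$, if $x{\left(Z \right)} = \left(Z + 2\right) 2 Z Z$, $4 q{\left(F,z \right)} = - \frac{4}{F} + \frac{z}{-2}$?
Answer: $- \frac{60075}{2} \approx -30038.0$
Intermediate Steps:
$q{\left(F,z \right)} = - \frac{1}{F} - \frac{z}{8}$ ($q{\left(F,z \right)} = \frac{- \frac{4}{F} + \frac{z}{-2}}{4} = \frac{- \frac{4}{F} + z \left(- \frac{1}{2}\right)}{4} = \frac{- \frac{4}{F} - \frac{z}{2}}{4} = - \frac{1}{F} - \frac{z}{8}$)
$x{\left(Z \right)} = 2 Z^{2} \left(2 + Z\right)$ ($x{\left(Z \right)} = \left(2 + Z\right) 2 Z Z = 2 Z \left(2 + Z\right) Z = 2 Z^{2} \left(2 + Z\right)$)
$x{\left(q{\left(2,6 \right)} 1 \right)} 72 \left(-178\right) = 2 \left(\left(- \frac{1}{2} - \frac{3}{4}\right) 1\right)^{2} \left(2 + \left(- \frac{1}{2} - \frac{3}{4}\right) 1\right) 72 \left(-178\right) = 2 \left(\left(- \frac{5}{4}\right) 1\right)^{2} \left(2 - \frac{5}{4}\right) 72 \left(-178\right) = 2 \left(- \frac{5}{4}\right)^{2} \left(2 - \frac{5}{4}\right) 72 \left(-178\right) = 2 \cdot \frac{25}{16} \cdot \frac{3}{4} \cdot 72 \left(-178\right) = \frac{75}{32} \cdot 72 \left(-178\right) = \frac{675}{4} \left(-178\right) = - \frac{60075}{2}$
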